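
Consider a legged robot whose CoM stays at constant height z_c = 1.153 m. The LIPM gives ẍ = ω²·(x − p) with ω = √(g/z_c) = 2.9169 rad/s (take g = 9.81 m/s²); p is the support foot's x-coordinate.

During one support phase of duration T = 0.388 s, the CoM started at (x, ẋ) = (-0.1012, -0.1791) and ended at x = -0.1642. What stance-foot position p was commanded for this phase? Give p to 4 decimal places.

p = -0.1325

ωT = 2.9169·0.388 = 1.131757; cosh(ωT) = 1.711784, sinh(ωT) = 1.389317
x(T) = p + (x₀−p)·cosh(ωT) + (ẋ₀/ω)·sinh(ωT) ⇒ p·(1 − cosh) = x(T) − x₀·cosh − (ẋ₀/ω)·sinh
numerator   = -0.1642 − (-0.1012)·1.711784 − (-0.1791/2.9169)·1.389317 = 0.094338
denominator = 1 − 1.711784 = -0.711784
p = 0.094338 / -0.711784 = -0.1325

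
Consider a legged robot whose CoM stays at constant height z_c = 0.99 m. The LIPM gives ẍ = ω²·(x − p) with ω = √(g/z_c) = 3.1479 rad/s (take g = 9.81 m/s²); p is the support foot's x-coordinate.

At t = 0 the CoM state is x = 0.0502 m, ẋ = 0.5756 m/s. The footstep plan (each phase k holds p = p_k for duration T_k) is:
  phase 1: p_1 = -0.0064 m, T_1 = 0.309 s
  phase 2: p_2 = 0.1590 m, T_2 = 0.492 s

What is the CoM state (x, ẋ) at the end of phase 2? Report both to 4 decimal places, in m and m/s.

phase 1: p=-0.0064, T=0.309, ωT=0.972701, cosh=1.511570, sinh=1.133509; start (x,ẋ)=(0.050200, 0.575600) → end (x,ẋ)=(0.286419, 1.072018)
phase 2: p=0.1590, T=0.492, ωT=1.548767, cosh=2.459087, sinh=2.246577; start (x,ẋ)=(0.286419, 1.072018) → end (x,ẋ)=(1.237408, 3.537296)

x = 1.2374, ẋ = 3.5373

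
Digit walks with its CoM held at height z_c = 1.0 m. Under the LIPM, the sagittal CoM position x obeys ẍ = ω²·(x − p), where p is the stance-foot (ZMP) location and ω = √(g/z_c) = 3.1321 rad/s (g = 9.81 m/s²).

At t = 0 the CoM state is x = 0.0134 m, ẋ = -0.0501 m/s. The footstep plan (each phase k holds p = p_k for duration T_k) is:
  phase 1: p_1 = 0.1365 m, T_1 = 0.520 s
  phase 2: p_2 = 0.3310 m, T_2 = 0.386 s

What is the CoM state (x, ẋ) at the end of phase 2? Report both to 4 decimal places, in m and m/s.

phase 1: p=0.1365, T=0.520, ωT=1.628692, cosh=2.646695, sinh=2.450509; start (x,ẋ)=(0.013400, -0.050100) → end (x,ẋ)=(-0.228506, -1.077421)
phase 2: p=0.3310, T=0.386, ωT=1.208991, cosh=1.824300, sinh=1.525801; start (x,ẋ)=(-0.228506, -1.077421) → end (x,ẋ)=(-1.214571, -4.639396)

x = -1.2146, ẋ = -4.6394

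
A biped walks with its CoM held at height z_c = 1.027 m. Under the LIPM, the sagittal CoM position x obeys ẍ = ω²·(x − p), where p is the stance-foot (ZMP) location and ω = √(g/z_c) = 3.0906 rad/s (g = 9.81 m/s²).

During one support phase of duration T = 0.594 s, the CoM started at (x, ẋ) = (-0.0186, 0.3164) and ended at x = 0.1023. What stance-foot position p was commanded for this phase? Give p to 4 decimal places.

p = 0.0680

ωT = 3.0906·0.594 = 1.835816; cosh(ωT) = 3.214867, sinh(ωT) = 3.055384
x(T) = p + (x₀−p)·cosh(ωT) + (ẋ₀/ω)·sinh(ωT) ⇒ p·(1 − cosh) = x(T) − x₀·cosh − (ẋ₀/ω)·sinh
numerator   = 0.1023 − (-0.0186)·3.214867 − (0.3164/3.0906)·3.055384 = -0.150698
denominator = 1 − 3.214867 = -2.214867
p = -0.150698 / -2.214867 = 0.0680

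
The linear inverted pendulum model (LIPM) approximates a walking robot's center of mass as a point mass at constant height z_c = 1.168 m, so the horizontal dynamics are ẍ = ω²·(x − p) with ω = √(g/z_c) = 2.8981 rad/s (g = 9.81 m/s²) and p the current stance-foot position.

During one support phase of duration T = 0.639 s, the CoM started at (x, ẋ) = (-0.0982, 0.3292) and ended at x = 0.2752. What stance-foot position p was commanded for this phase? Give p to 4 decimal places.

ωT = 2.8981·0.639 = 1.851886; cosh(ωT) = 3.264383, sinh(ωT) = 3.107442
x(T) = p + (x₀−p)·cosh(ωT) + (ẋ₀/ω)·sinh(ωT) ⇒ p·(1 − cosh) = x(T) − x₀·cosh − (ẋ₀/ω)·sinh
numerator   = 0.2752 − (-0.0982)·3.264383 − (0.3292/2.8981)·3.107442 = 0.242783
denominator = 1 − 3.264383 = -2.264383
p = 0.242783 / -2.264383 = -0.1072

p = -0.1072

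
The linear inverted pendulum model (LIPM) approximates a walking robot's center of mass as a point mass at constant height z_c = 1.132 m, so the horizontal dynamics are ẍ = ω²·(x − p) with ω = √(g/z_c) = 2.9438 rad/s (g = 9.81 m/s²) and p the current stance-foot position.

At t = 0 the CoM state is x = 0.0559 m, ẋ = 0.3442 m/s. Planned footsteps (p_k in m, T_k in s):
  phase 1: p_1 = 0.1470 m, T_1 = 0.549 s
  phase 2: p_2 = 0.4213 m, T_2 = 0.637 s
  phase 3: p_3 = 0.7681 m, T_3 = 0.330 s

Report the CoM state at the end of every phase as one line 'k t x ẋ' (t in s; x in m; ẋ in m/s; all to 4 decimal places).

1 0.5490 0.1913 0.2522
2 1.1860 -0.0735 -1.3142
3 1.5160 -1.0080 -4.7882

phase 1: p=0.1470, T=0.549, ωT=1.616146, cosh=2.616159, sinh=2.417496; start (x,ẋ)=(0.055900, 0.344200) → end (x,ẋ)=(0.191331, 0.252157)
phase 2: p=0.4213, T=0.637, ωT=1.875201, cosh=3.337726, sinh=3.184402; start (x,ẋ)=(0.191331, 0.252157) → end (x,ẋ)=(-0.073509, -1.314157)
phase 3: p=0.7681, T=0.330, ωT=0.971454, cosh=1.510158, sinh=1.131625; start (x,ẋ)=(-0.073509, -1.314157) → end (x,ẋ)=(-1.008036, -4.788217)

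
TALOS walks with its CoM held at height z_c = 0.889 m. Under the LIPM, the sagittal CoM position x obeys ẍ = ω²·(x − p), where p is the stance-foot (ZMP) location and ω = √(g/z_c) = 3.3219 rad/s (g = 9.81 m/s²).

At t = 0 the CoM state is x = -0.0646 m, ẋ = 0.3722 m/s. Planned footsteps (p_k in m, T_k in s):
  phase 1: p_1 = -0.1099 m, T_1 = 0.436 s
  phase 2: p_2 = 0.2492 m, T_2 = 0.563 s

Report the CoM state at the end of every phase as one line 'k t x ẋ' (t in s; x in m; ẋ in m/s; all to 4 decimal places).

phase 1: p=-0.1099, T=0.436, ωT=1.448348, cosh=2.245519, sinh=2.010561; start (x,ẋ)=(-0.064600, 0.372200) → end (x,ẋ)=(0.217094, 1.138335)
phase 2: p=0.2492, T=0.563, ωT=1.870230, cosh=3.321938, sinh=3.167849; start (x,ẋ)=(0.217094, 1.138335) → end (x,ẋ)=(1.228091, 3.443618)

1 0.4360 0.2171 1.1383
2 0.9990 1.2281 3.4436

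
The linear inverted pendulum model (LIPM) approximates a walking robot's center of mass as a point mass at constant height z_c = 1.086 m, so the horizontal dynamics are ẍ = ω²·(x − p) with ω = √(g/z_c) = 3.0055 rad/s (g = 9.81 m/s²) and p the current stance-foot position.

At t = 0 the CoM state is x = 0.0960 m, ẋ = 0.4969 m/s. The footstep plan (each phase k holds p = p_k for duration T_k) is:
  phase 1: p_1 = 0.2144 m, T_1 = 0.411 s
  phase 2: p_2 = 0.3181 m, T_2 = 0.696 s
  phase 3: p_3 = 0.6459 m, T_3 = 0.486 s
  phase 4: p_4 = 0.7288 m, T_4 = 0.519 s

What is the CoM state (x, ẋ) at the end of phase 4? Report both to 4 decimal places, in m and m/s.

phase 1: p=0.2144, T=0.411, ωT=1.235260, cosh=1.865017, sinh=1.574258; start (x,ẋ)=(0.096000, 0.496900) → end (x,ẋ)=(0.253854, 0.366525)
phase 2: p=0.3181, T=0.696, ωT=2.091828, cosh=4.111585, sinh=3.988123; start (x,ẋ)=(0.253854, 0.366525) → end (x,ẋ)=(0.540307, 0.736933)
phase 3: p=0.6459, T=0.486, ωT=1.460673, cosh=2.270469, sinh=2.038389; start (x,ẋ)=(0.540307, 0.736933) → end (x,ẋ)=(0.905955, 1.026277)
phase 4: p=0.7288, T=0.519, ωT=1.559855, cosh=2.484148, sinh=2.273981; start (x,ẋ)=(0.905955, 1.026277) → end (x,ẋ)=(1.945368, 3.760183)

x = 1.9454, ẋ = 3.7602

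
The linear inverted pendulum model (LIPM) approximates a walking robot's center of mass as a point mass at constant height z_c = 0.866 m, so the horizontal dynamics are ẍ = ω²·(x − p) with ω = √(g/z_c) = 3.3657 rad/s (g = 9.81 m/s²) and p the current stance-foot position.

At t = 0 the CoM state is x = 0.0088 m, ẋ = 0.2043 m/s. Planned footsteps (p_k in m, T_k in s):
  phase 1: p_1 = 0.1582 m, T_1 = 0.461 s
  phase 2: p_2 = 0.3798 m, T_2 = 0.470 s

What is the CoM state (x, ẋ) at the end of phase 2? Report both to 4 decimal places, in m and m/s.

x = -1.2045, ẋ = -5.1480

phase 1: p=0.1582, T=0.461, ωT=1.551588, cosh=2.465434, sinh=2.253523; start (x,ẋ)=(0.008800, 0.204300) → end (x,ẋ)=(-0.073346, -0.629463)
phase 2: p=0.3798, T=0.470, ωT=1.581879, cosh=2.534838, sinh=2.329249; start (x,ẋ)=(-0.073346, -0.629463) → end (x,ẋ)=(-1.204474, -5.148047)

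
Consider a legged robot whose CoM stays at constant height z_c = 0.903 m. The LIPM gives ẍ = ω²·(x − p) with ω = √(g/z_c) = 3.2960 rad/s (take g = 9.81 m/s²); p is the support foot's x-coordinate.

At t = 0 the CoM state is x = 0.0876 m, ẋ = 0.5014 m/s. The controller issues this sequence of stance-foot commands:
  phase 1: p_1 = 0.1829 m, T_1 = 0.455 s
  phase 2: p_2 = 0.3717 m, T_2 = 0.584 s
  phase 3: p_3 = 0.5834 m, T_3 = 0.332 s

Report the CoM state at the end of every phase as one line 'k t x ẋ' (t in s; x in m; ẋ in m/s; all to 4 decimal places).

phase 1: p=0.1829, T=0.455, ωT=1.499680, cosh=2.351728, sinh=2.128527; start (x,ẋ)=(0.087600, 0.501400) → end (x,ẋ)=(0.282580, 0.510568)
phase 2: p=0.3717, T=0.584, ωT=1.924864, cosh=3.500056, sinh=3.354160; start (x,ẋ)=(0.282580, 0.510568) → end (x,ẋ)=(0.579351, 0.801764)
phase 3: p=0.5834, T=0.332, ωT=1.094272, cosh=1.660895, sinh=1.326112; start (x,ẋ)=(0.579351, 0.801764) → end (x,ẋ)=(0.899257, 1.313950)

1 0.4550 0.2826 0.5106
2 1.0390 0.5794 0.8018
3 1.3710 0.8993 1.3140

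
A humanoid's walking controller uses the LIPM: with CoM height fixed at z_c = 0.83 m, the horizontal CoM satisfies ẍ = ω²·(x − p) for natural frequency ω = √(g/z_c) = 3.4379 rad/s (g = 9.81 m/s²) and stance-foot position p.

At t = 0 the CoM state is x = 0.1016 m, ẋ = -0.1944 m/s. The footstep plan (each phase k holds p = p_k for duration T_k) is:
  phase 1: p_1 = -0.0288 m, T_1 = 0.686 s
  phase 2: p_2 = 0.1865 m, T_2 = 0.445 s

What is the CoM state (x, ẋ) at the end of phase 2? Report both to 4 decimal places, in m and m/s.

x = 1.4710, ẋ = 4.5632

phase 1: p=-0.0288, T=0.686, ωT=2.358399, cosh=5.334292, sinh=5.239721; start (x,ẋ)=(0.101600, -0.194400) → end (x,ẋ)=(0.370506, 1.311992)
phase 2: p=0.1865, T=0.445, ωT=1.529866, cosh=2.417060, sinh=2.200495; start (x,ẋ)=(0.370506, 1.311992) → end (x,ẋ)=(1.471019, 4.563181)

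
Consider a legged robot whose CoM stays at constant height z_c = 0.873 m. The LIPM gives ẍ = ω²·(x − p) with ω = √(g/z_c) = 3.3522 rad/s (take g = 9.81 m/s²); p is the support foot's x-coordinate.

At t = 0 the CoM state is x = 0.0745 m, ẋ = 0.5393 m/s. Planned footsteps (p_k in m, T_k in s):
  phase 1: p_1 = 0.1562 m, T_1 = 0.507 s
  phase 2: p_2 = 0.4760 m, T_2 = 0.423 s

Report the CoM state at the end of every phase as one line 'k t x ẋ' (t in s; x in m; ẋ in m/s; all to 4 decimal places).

1 0.5070 0.3507 0.8005
2 0.9300 0.6661 0.9328

phase 1: p=0.1562, T=0.507, ωT=1.699565, cosh=2.827166, sinh=2.644403; start (x,ẋ)=(0.074500, 0.539300) → end (x,ẋ)=(0.350651, 0.800455)
phase 2: p=0.4760, T=0.423, ωT=1.417981, cosh=2.185488, sinh=1.943286; start (x,ẋ)=(0.350651, 0.800455) → end (x,ẋ)=(0.666078, 0.932824)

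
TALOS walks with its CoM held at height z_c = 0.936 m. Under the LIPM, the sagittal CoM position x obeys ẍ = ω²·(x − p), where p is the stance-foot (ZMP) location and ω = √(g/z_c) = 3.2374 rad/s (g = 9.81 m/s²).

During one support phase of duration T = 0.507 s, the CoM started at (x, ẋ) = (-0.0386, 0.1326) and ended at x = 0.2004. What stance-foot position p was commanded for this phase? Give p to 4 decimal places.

ωT = 3.2374·0.507 = 1.641362; cosh(ωT) = 2.677955, sinh(ωT) = 2.484239
x(T) = p + (x₀−p)·cosh(ωT) + (ẋ₀/ω)·sinh(ωT) ⇒ p·(1 − cosh) = x(T) − x₀·cosh − (ẋ₀/ω)·sinh
numerator   = 0.2004 − (-0.0386)·2.677955 − (0.1326/3.2374)·2.484239 = 0.202018
denominator = 1 − 2.677955 = -1.677955
p = 0.202018 / -1.677955 = -0.1204

p = -0.1204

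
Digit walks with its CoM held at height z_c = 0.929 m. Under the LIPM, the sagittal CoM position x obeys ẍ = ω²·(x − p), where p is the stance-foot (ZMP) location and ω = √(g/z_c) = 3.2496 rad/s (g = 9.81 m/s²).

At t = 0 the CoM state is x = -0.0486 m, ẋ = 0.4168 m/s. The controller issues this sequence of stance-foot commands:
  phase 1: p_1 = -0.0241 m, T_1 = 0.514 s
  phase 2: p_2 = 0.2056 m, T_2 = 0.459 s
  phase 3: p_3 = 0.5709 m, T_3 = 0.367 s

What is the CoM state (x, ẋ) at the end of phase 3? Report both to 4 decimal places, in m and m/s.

phase 1: p=-0.0241, T=0.514, ωT=1.670294, cosh=2.750962, sinh=2.562770; start (x,ẋ)=(-0.048600, 0.416800) → end (x,ẋ)=(0.237207, 0.942565)
phase 2: p=0.2056, T=0.459, ωT=1.491566, cosh=2.334536, sinh=2.109516; start (x,ẋ)=(0.237207, 0.942565) → end (x,ẋ)=(0.891266, 2.417123)
phase 3: p=0.5709, T=0.367, ωT=1.192603, cosh=1.799540, sinh=1.496109; start (x,ẋ)=(0.891266, 2.417123) → end (x,ẋ)=(2.260250, 5.907250)

x = 2.2602, ẋ = 5.9072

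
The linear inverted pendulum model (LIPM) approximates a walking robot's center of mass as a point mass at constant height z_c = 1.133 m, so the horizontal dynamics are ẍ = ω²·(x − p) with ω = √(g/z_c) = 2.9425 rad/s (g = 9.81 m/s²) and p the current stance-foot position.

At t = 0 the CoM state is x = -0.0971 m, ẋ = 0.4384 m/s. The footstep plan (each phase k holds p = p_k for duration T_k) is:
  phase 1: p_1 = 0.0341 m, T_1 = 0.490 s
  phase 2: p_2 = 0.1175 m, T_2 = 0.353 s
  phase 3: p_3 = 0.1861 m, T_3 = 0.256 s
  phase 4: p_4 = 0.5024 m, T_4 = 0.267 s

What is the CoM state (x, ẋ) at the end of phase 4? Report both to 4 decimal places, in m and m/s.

x = -0.1434, ẋ = -1.3992

phase 1: p=0.0341, T=0.490, ωT=1.441825, cosh=2.232451, sinh=1.995955; start (x,ẋ)=(-0.097100, 0.438400) → end (x,ẋ)=(0.038578, 0.208156)
phase 2: p=0.1175, T=0.353, ωT=1.038702, cosh=1.589731, sinh=1.235817; start (x,ẋ)=(0.038578, 0.208156) → end (x,ẋ)=(0.079458, 0.043920)
phase 3: p=0.1861, T=0.256, ωT=0.753280, cosh=1.297387, sinh=0.826568; start (x,ẋ)=(0.079458, 0.043920) → end (x,ẋ)=(0.060081, -0.202391)
phase 4: p=0.5024, T=0.267, ωT=0.785648, cosh=1.324826, sinh=0.869001; start (x,ẋ)=(0.060081, -0.202391) → end (x,ẋ)=(-0.143367, -1.399158)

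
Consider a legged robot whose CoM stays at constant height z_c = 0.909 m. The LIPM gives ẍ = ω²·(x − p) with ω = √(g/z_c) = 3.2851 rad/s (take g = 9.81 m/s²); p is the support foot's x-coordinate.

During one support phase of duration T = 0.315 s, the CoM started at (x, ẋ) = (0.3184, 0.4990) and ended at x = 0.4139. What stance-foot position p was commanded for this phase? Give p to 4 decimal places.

ωT = 3.2851·0.315 = 1.034806; cosh(ωT) = 1.584928, sinh(ωT) = 1.229633
x(T) = p + (x₀−p)·cosh(ωT) + (ẋ₀/ω)·sinh(ωT) ⇒ p·(1 − cosh) = x(T) − x₀·cosh − (ẋ₀/ω)·sinh
numerator   = 0.4139 − (0.3184)·1.584928 − (0.4990/3.2851)·1.229633 = -0.277520
denominator = 1 − 1.584928 = -0.584928
p = -0.277520 / -0.584928 = 0.4745

p = 0.4745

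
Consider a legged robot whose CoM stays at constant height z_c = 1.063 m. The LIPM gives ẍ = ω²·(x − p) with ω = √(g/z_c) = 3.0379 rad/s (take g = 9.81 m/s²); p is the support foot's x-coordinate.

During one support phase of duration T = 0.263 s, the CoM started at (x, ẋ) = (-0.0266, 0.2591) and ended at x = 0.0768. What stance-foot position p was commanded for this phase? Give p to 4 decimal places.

p = -0.1091

ωT = 3.0379·0.263 = 0.798968; cosh(ωT) = 1.336519, sinh(ωT) = 0.886726
x(T) = p + (x₀−p)·cosh(ωT) + (ẋ₀/ω)·sinh(ωT) ⇒ p·(1 − cosh) = x(T) − x₀·cosh − (ẋ₀/ω)·sinh
numerator   = 0.0768 − (-0.0266)·1.336519 − (0.2591/3.0379)·0.886726 = 0.036723
denominator = 1 − 1.336519 = -0.336519
p = 0.036723 / -0.336519 = -0.1091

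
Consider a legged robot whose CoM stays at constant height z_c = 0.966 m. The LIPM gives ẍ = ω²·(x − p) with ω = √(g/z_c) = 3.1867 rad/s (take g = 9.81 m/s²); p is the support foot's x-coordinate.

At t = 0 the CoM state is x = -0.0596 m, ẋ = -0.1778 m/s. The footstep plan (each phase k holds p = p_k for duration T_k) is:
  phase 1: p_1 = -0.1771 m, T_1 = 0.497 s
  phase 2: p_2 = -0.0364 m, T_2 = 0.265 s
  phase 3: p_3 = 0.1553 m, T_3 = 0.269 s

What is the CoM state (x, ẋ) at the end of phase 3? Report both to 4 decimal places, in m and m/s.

phase 1: p=-0.1771, T=0.497, ωT=1.583790, cosh=2.539293, sinh=2.334097; start (x,ẋ)=(-0.059600, -0.177800) → end (x,ẋ)=(-0.008963, 0.422487)
phase 2: p=-0.0364, T=0.265, ωT=0.844476, cosh=1.378270, sinh=0.948487; start (x,ẋ)=(-0.008963, 0.422487) → end (x,ẋ)=(0.127165, 0.665231)
phase 3: p=0.1553, T=0.269, ωT=0.857222, cosh=1.390472, sinh=0.966133; start (x,ẋ)=(0.127165, 0.665231) → end (x,ẋ)=(0.317861, 0.838364)

x = 0.3179, ẋ = 0.8384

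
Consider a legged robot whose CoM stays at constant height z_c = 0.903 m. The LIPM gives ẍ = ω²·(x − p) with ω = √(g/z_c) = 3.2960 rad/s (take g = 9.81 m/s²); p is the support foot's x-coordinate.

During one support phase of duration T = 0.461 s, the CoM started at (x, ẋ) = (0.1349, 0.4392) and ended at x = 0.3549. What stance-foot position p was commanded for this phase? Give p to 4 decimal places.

p = 0.1850

ωT = 3.2960·0.461 = 1.519456; cosh(ωT) = 2.394285, sinh(ωT) = 2.175454
x(T) = p + (x₀−p)·cosh(ωT) + (ẋ₀/ω)·sinh(ωT) ⇒ p·(1 − cosh) = x(T) − x₀·cosh − (ẋ₀/ω)·sinh
numerator   = 0.3549 − (0.1349)·2.394285 − (0.4392/3.2960)·2.175454 = -0.257974
denominator = 1 − 2.394285 = -1.394285
p = -0.257974 / -1.394285 = 0.1850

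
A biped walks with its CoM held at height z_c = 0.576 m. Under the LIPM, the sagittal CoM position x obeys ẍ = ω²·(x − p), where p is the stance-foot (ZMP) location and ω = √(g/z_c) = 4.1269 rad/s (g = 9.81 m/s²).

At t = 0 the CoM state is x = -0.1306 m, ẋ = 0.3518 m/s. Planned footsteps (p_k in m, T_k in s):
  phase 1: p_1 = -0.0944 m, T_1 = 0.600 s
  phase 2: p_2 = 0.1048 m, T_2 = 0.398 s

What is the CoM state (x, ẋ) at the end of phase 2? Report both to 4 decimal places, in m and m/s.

x = 1.0774, ẋ = 4.1809

phase 1: p=-0.0944, T=0.600, ωT=2.476140, cosh=5.989664, sinh=5.905596; start (x,ẋ)=(-0.130600, 0.351800) → end (x,ẋ)=(0.192200, 1.224904)
phase 2: p=0.1048, T=0.398, ωT=1.642506, cosh=2.680800, sinh=2.487306; start (x,ẋ)=(0.192200, 1.224904) → end (x,ẋ)=(1.077359, 4.180874)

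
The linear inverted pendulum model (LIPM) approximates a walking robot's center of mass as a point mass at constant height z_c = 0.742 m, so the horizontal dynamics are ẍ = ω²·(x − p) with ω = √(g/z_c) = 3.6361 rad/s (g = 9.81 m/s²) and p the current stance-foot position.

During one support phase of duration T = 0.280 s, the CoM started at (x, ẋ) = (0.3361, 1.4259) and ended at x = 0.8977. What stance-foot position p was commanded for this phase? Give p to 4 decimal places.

ωT = 3.6361·0.280 = 1.018108; cosh(ωT) = 1.564615, sinh(ωT) = 1.203338
x(T) = p + (x₀−p)·cosh(ωT) + (ẋ₀/ω)·sinh(ωT) ⇒ p·(1 − cosh) = x(T) − x₀·cosh − (ẋ₀/ω)·sinh
numerator   = 0.8977 − (0.3361)·1.564615 − (1.4259/3.6361)·1.203338 = -0.100057
denominator = 1 − 1.564615 = -0.564615
p = -0.100057 / -0.564615 = 0.1772

p = 0.1772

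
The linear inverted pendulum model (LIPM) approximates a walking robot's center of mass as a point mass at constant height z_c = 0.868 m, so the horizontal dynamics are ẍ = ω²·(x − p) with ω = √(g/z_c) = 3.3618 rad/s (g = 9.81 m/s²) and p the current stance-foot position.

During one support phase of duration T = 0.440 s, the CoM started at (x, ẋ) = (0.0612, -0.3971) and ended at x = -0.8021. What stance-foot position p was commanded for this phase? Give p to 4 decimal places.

p = 0.5331

ωT = 3.3618·0.440 = 1.479192; cosh(ωT) = 2.308610, sinh(ωT) = 2.080788
x(T) = p + (x₀−p)·cosh(ωT) + (ẋ₀/ω)·sinh(ωT) ⇒ p·(1 − cosh) = x(T) − x₀·cosh − (ẋ₀/ω)·sinh
numerator   = -0.8021 − (0.0612)·2.308610 − (-0.3971/3.3618)·2.080788 = -0.697602
denominator = 1 − 2.308610 = -1.308610
p = -0.697602 / -1.308610 = 0.5331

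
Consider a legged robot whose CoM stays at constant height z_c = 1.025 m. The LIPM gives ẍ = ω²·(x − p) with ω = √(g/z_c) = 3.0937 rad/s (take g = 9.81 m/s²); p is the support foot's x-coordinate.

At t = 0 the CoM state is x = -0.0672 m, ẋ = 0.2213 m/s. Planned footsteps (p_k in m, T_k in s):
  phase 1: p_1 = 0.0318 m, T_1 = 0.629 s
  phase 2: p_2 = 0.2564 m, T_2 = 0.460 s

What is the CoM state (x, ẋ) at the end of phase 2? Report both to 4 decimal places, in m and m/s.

x = -0.6386, ẋ = -2.5833

phase 1: p=0.0318, T=0.629, ωT=1.945937, cosh=3.571522, sinh=3.428668; start (x,ẋ)=(-0.067200, 0.221300) → end (x,ẋ)=(-0.076520, -0.259742)
phase 2: p=0.2564, T=0.460, ωT=1.423102, cosh=2.195470, sinh=1.954504; start (x,ẋ)=(-0.076520, -0.259742) → end (x,ẋ)=(-0.638612, -2.583304)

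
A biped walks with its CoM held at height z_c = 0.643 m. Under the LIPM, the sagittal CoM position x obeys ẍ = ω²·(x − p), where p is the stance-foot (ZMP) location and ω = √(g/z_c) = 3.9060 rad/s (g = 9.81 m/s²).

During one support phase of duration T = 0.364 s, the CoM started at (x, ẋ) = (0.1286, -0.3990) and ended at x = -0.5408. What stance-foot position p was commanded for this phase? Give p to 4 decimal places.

ωT = 3.9060·0.364 = 1.421784; cosh(ωT) = 2.192895, sinh(ωT) = 1.951612
x(T) = p + (x₀−p)·cosh(ωT) + (ẋ₀/ω)·sinh(ωT) ⇒ p·(1 − cosh) = x(T) − x₀·cosh − (ẋ₀/ω)·sinh
numerator   = -0.5408 − (0.1286)·2.192895 − (-0.3990/3.9060)·1.951612 = -0.623448
denominator = 1 − 2.192895 = -1.192895
p = -0.623448 / -1.192895 = 0.5226

p = 0.5226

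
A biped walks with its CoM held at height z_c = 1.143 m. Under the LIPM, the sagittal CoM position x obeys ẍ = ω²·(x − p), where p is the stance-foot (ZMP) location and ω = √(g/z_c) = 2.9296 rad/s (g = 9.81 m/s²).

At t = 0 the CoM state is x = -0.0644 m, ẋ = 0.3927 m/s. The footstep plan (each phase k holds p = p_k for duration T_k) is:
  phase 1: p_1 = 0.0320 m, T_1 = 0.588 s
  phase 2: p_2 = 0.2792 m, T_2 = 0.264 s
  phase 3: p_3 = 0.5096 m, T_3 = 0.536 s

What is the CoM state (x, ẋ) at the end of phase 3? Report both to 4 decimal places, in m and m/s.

phase 1: p=0.0320, T=0.588, ωT=1.722605, cosh=2.888847, sinh=2.710247; start (x,ẋ)=(-0.064400, 0.392700) → end (x,ẋ)=(0.116812, 0.369040)
phase 2: p=0.2792, T=0.264, ωT=0.773414, cosh=1.314294, sinh=0.852859; start (x,ẋ)=(0.116812, 0.369040) → end (x,ẋ)=(0.173208, 0.079294)
phase 3: p=0.5096, T=0.536, ωT=1.570266, cosh=2.507957, sinh=2.299968; start (x,ẋ)=(0.173208, 0.079294) → end (x,ẋ)=(-0.271803, -2.067734)

x = -0.2718, ẋ = -2.0677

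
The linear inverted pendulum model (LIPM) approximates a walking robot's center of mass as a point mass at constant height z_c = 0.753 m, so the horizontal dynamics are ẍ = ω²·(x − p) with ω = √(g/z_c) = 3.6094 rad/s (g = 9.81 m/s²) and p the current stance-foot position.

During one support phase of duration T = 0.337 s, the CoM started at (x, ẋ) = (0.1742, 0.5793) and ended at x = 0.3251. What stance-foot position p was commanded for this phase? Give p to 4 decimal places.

ωT = 3.6094·0.337 = 1.216368; cosh(ωT) = 1.835606, sinh(ωT) = 1.539301
x(T) = p + (x₀−p)·cosh(ωT) + (ẋ₀/ω)·sinh(ωT) ⇒ p·(1 − cosh) = x(T) − x₀·cosh − (ẋ₀/ω)·sinh
numerator   = 0.3251 − (0.1742)·1.835606 − (0.5793/3.6094)·1.539301 = -0.241717
denominator = 1 − 1.835606 = -0.835606
p = -0.241717 / -0.835606 = 0.2893

p = 0.2893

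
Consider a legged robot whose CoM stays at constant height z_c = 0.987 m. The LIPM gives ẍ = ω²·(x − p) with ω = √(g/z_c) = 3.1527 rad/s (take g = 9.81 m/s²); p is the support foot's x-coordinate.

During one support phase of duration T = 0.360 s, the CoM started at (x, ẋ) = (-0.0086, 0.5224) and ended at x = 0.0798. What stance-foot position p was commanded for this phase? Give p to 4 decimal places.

ωT = 3.1527·0.360 = 1.134972; cosh(ωT) = 1.716259, sinh(ωT) = 1.394828
x(T) = p + (x₀−p)·cosh(ωT) + (ẋ₀/ω)·sinh(ωT) ⇒ p·(1 − cosh) = x(T) − x₀·cosh − (ẋ₀/ω)·sinh
numerator   = 0.0798 − (-0.0086)·1.716259 − (0.5224/3.1527)·1.394828 = -0.136562
denominator = 1 − 1.716259 = -0.716259
p = -0.136562 / -0.716259 = 0.1907

p = 0.1907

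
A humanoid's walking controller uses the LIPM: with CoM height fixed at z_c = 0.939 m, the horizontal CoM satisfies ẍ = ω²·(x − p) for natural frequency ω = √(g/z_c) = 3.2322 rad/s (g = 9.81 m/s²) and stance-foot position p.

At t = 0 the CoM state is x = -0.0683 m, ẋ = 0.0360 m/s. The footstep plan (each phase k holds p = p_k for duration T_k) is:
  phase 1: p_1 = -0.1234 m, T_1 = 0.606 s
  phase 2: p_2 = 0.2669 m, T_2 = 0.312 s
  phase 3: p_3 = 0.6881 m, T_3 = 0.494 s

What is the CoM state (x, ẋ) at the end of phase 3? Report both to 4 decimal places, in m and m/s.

phase 1: p=-0.1234, T=0.606, ωT=1.958713, cosh=3.615619, sinh=3.474579; start (x,ẋ)=(-0.068300, 0.036000) → end (x,ẋ)=(0.114520, 0.748965)
phase 2: p=0.2669, T=0.312, ωT=1.008446, cosh=1.553062, sinh=1.188277; start (x,ẋ)=(0.114520, 0.748965) → end (x,ẋ)=(0.305592, 0.577936)
phase 3: p=0.6881, T=0.494, ωT=1.596707, cosh=2.569655, sinh=2.367093; start (x,ẋ)=(0.305592, 0.577936) → end (x,ẋ)=(0.128436, -1.441441)

x = 0.1284, ẋ = -1.4414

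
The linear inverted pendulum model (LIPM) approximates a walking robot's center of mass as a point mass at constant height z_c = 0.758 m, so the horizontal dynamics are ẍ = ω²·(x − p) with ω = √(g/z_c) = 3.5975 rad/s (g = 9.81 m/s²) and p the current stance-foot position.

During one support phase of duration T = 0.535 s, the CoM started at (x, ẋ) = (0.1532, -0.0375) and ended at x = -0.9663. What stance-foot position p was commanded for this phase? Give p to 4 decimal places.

p = 0.5871

ωT = 3.5975·0.535 = 1.924663; cosh(ωT) = 3.499380, sinh(ωT) = 3.353455
x(T) = p + (x₀−p)·cosh(ωT) + (ẋ₀/ω)·sinh(ωT) ⇒ p·(1 − cosh) = x(T) − x₀·cosh − (ẋ₀/ω)·sinh
numerator   = -0.9663 − (0.1532)·3.499380 − (-0.0375/3.5975)·3.353455 = -1.467449
denominator = 1 − 3.499380 = -2.499380
p = -1.467449 / -2.499380 = 0.5871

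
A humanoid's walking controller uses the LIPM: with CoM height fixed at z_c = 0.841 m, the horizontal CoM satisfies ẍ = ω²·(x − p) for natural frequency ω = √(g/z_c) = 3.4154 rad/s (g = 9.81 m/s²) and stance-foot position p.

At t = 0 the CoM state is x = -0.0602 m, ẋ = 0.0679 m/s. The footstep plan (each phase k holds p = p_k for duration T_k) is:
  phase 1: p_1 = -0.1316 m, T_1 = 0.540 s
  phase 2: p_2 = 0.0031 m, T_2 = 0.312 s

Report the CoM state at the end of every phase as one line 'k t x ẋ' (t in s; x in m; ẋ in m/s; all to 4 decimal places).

1 0.5400 0.1611 0.9718
2 0.8520 0.6236 2.2680

phase 1: p=-0.1316, T=0.540, ωT=1.844316, cosh=3.240953, sinh=3.082820; start (x,ẋ)=(-0.060200, 0.067900) → end (x,ẋ)=(0.161092, 0.971836)
phase 2: p=0.0031, T=0.312, ωT=1.065605, cosh=1.623557, sinh=1.279037; start (x,ẋ)=(0.161092, 0.971836) → end (x,ẋ)=(0.623553, 2.268007)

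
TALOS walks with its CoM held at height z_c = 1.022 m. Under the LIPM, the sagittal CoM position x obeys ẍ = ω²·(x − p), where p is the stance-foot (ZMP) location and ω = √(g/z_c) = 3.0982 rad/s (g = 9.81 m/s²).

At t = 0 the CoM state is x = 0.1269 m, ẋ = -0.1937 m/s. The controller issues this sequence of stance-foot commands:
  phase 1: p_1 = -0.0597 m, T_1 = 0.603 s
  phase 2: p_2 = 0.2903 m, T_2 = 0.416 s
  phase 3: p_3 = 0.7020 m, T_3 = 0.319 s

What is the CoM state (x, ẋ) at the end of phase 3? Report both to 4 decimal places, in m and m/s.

phase 1: p=-0.0597, T=0.603, ωT=1.868215, cosh=3.315561, sinh=3.161162; start (x,ẋ)=(0.126900, -0.193700) → end (x,ẋ)=(0.361347, 1.185320)
phase 2: p=0.2903, T=0.416, ωT=1.288851, cosh=1.952101, sinh=1.676514; start (x,ẋ)=(0.361347, 1.185320) → end (x,ẋ)=(1.070398, 2.682896)
phase 3: p=0.7020, T=0.319, ωT=0.988326, cosh=1.529466, sinh=1.157267; start (x,ẋ)=(1.070398, 2.682896) → end (x,ẋ)=(2.267591, 5.424268)

x = 2.2676, ẋ = 5.4243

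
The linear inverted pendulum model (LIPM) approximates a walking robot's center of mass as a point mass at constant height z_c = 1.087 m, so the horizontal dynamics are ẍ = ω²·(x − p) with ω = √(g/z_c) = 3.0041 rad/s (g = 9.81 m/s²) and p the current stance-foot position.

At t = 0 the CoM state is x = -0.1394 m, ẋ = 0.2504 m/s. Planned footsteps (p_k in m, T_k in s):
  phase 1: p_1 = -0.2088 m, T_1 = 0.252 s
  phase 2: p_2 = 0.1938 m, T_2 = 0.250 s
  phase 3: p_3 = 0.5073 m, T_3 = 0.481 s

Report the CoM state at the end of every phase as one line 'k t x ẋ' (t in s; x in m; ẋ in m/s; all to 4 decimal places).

1 0.2520 -0.0492 0.4990
2 0.5020 0.0157 0.0451
3 0.9830 -0.5631 -2.8569

phase 1: p=-0.2088, T=0.252, ωT=0.757033, cosh=1.300499, sinh=0.831443; start (x,ẋ)=(-0.139400, 0.250400) → end (x,ẋ)=(-0.049242, 0.498988)
phase 2: p=0.1938, T=0.250, ωT=0.751025, cosh=1.295527, sinh=0.823644; start (x,ẋ)=(-0.049242, 0.498988) → end (x,ẋ)=(0.015741, 0.045090)
phase 3: p=0.5073, T=0.481, ωT=1.444972, cosh=2.238743, sinh=2.002991; start (x,ẋ)=(0.015741, 0.045090) → end (x,ẋ)=(-0.563110, -2.856853)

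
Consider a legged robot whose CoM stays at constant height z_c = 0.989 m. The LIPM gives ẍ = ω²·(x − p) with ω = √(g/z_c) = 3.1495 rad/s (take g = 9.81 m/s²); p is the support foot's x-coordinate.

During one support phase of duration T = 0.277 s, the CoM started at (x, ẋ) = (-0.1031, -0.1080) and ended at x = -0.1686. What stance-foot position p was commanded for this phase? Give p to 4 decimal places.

p = -0.0250

ωT = 3.1495·0.277 = 0.872412; cosh(ωT) = 1.405308, sinh(ωT) = 0.987366
x(T) = p + (x₀−p)·cosh(ωT) + (ẋ₀/ω)·sinh(ωT) ⇒ p·(1 − cosh) = x(T) − x₀·cosh − (ẋ₀/ω)·sinh
numerator   = -0.1686 − (-0.1031)·1.405308 − (-0.1080/3.1495)·0.987366 = 0.010145
denominator = 1 − 1.405308 = -0.405308
p = 0.010145 / -0.405308 = -0.0250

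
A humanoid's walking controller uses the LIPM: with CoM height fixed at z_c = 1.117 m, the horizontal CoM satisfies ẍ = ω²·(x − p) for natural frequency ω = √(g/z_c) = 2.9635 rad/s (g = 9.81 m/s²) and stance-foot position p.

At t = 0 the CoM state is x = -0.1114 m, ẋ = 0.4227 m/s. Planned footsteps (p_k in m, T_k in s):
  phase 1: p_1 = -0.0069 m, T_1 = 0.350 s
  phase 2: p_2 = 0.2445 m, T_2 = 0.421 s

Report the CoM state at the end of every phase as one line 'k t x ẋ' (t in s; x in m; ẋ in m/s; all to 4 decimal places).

1 0.3500 0.0031 0.2892
2 0.7710 -0.0545 -0.5977

phase 1: p=-0.0069, T=0.350, ωT=1.037225, cosh=1.587907, sinh=1.233470; start (x,ẋ)=(-0.111400, 0.422700) → end (x,ẋ)=(0.003100, 0.289220)
phase 2: p=0.2445, T=0.421, ωT=1.247633, cosh=1.884638, sinh=1.597455; start (x,ẋ)=(0.003100, 0.289220) → end (x,ẋ)=(-0.054549, -0.597725)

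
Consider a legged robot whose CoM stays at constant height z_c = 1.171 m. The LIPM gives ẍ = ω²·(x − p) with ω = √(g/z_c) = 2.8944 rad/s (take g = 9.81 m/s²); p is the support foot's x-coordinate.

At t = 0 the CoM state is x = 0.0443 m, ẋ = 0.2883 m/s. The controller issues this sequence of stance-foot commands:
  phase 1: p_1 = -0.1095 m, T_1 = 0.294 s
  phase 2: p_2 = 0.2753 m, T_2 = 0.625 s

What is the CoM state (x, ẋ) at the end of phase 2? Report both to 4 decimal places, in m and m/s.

phase 1: p=-0.1095, T=0.294, ωT=0.850954, cosh=1.384443, sinh=0.957436; start (x,ẋ)=(0.044300, 0.288300) → end (x,ẋ)=(0.198794, 0.825346)
phase 2: p=0.2753, T=0.625, ωT=1.809000, cosh=3.134079, sinh=2.970261; start (x,ẋ)=(0.198794, 0.825346) → end (x,ẋ)=(0.882502, 1.928966)

x = 0.8825, ẋ = 1.9290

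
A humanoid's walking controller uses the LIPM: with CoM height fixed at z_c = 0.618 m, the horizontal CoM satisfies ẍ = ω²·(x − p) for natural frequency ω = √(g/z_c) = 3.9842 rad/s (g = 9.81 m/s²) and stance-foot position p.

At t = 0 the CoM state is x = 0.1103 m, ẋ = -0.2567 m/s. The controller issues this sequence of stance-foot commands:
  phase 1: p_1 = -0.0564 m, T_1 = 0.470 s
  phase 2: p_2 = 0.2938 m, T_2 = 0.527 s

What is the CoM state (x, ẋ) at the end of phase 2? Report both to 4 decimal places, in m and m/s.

x = 1.5606, ẋ = 5.2006

phase 1: p=-0.0564, T=0.470, ωT=1.872574, cosh=3.329373, sinh=3.175646; start (x,ẋ)=(0.110300, -0.256700) → end (x,ẋ)=(0.294001, 1.254506)
phase 2: p=0.2938, T=0.527, ωT=2.099673, cosh=4.143000, sinh=4.020503; start (x,ẋ)=(0.294001, 1.254506) → end (x,ẋ)=(1.560571, 5.200643)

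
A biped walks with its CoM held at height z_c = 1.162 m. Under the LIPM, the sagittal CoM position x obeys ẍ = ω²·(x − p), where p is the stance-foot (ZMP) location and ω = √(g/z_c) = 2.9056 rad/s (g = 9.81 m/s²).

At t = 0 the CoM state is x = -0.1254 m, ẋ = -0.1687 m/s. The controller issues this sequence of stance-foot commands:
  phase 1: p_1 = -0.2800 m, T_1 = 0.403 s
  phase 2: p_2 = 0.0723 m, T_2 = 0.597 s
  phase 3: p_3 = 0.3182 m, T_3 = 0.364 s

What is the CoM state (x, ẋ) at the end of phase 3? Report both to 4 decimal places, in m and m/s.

phase 1: p=-0.2800, T=0.403, ωT=1.170957, cosh=1.767574, sinh=1.457503; start (x,ẋ)=(-0.125400, -0.168700) → end (x,ẋ)=(-0.091356, 0.356529)
phase 2: p=0.0723, T=0.597, ωT=1.734643, cosh=2.921684, sinh=2.745221; start (x,ẋ)=(-0.091356, 0.356529) → end (x,ẋ)=(-0.069002, -0.263740)
phase 3: p=0.3182, T=0.364, ωT=1.057638, cosh=1.613419, sinh=1.266144; start (x,ẋ)=(-0.069002, -0.263740) → end (x,ẋ)=(-0.421446, -1.850003)

x = -0.4214, ẋ = -1.8500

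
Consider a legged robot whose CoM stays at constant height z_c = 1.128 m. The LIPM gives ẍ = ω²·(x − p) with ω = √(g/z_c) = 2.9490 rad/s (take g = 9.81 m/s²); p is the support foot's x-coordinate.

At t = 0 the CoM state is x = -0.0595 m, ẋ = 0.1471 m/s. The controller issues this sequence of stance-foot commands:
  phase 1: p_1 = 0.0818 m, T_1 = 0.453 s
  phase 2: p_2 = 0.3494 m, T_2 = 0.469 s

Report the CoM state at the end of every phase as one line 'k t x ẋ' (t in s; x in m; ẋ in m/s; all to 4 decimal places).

1 0.4530 -0.1172 -0.4386
2 0.9220 -0.9171 -3.4999

phase 1: p=0.0818, T=0.453, ωT=1.335897, cosh=2.033164, sinh=1.770242; start (x,ẋ)=(-0.059500, 0.147100) → end (x,ẋ)=(-0.117184, -0.438570)
phase 2: p=0.3494, T=0.469, ωT=1.383081, cosh=2.118986, sinh=1.868181; start (x,ẋ)=(-0.117184, -0.438570) → end (x,ẋ)=(-0.917118, -3.499860)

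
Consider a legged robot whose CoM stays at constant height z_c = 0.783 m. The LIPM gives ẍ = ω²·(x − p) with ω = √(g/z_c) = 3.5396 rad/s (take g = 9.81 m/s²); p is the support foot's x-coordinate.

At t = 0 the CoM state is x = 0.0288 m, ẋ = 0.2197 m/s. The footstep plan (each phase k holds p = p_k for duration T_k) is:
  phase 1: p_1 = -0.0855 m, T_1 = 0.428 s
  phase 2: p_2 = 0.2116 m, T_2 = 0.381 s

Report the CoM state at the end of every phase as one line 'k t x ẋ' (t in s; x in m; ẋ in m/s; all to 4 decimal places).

1 0.4280 0.3214 1.3997
2 0.8090 1.1476 3.5755

phase 1: p=-0.0855, T=0.428, ωT=1.514949, cosh=2.384504, sinh=2.164684; start (x,ẋ)=(0.028800, 0.219700) → end (x,ẋ)=(0.321409, 1.399655)
phase 2: p=0.2116, T=0.381, ωT=1.348588, cosh=2.055794, sinh=1.796187; start (x,ẋ)=(0.321409, 1.399655) → end (x,ẋ)=(1.147606, 3.575545)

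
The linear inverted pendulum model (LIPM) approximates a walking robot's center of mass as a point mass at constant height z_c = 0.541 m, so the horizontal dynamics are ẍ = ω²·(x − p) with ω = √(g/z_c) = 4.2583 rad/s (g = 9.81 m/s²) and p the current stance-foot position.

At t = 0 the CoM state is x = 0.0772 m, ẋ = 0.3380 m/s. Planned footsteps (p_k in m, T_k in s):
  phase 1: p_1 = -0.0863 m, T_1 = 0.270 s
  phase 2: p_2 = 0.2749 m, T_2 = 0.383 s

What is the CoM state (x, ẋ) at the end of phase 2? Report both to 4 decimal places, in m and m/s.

x = 1.2783, ẋ = 4.5516

phase 1: p=-0.0863, T=0.270, ωT=1.149741, cosh=1.737047, sinh=1.420328; start (x,ẋ)=(0.077200, 0.338000) → end (x,ẋ)=(0.310445, 1.576000)
phase 2: p=0.2749, T=0.383, ωT=1.630929, cosh=2.652183, sinh=2.456435; start (x,ẋ)=(0.310445, 1.576000) → end (x,ẋ)=(1.278300, 4.551647)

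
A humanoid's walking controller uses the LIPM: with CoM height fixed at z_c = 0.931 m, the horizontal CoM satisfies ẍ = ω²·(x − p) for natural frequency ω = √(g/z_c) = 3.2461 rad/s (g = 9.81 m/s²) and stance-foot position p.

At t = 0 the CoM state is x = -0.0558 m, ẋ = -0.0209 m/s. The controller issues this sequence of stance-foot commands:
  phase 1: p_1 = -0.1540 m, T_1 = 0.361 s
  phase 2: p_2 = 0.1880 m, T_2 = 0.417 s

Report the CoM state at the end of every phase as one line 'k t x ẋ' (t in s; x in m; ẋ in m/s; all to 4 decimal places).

1 0.3610 0.0103 0.4281
2 0.7780 0.0594 -0.1580

phase 1: p=-0.1540, T=0.361, ωT=1.171842, cosh=1.768865, sinh=1.459069; start (x,ẋ)=(-0.055800, -0.020900) → end (x,ẋ)=(0.010308, 0.428134)
phase 2: p=0.1880, T=0.417, ωT=1.353624, cosh=2.064866, sinh=1.806563; start (x,ẋ)=(0.010308, 0.428134) → end (x,ẋ)=(0.059361, -0.157996)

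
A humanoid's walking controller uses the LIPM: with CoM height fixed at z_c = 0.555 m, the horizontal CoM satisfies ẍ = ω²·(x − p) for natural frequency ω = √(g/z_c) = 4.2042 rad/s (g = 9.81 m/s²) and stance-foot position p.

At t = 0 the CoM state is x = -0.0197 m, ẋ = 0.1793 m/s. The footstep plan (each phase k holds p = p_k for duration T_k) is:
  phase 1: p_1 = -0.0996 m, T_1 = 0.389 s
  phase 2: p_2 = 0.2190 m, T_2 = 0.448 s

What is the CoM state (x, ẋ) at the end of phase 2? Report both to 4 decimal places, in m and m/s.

x = 1.2156, ẋ = 4.3888

phase 1: p=-0.0996, T=0.389, ωT=1.635434, cosh=2.663276, sinh=2.468408; start (x,ẋ)=(-0.019700, 0.179300) → end (x,ẋ)=(0.218468, 1.306702)
phase 2: p=0.2190, T=0.448, ωT=1.883482, cosh=3.364211, sinh=3.212151; start (x,ẋ)=(0.218468, 1.306702) → end (x,ẋ)=(1.215575, 4.388836)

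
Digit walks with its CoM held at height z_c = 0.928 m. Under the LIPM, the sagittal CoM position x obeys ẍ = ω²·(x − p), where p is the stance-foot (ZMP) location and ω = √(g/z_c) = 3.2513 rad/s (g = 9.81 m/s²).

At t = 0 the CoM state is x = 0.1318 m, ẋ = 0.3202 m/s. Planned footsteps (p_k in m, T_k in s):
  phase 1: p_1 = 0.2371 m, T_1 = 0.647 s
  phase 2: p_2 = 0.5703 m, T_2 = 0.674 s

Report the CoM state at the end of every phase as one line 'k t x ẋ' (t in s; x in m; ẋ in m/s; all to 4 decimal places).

phase 1: p=0.2371, T=0.647, ωT=2.103591, cosh=4.158783, sinh=4.036765; start (x,ẋ)=(0.131800, 0.320200) → end (x,ẋ)=(0.196736, -0.050392)
phase 2: p=0.5703, T=0.674, ωT=2.191376, cosh=4.529641, sinh=4.417878; start (x,ẋ)=(0.196736, -0.050392) → end (x,ẋ)=(-1.190285, -5.594079)

1 0.6470 0.1967 -0.0504
2 1.3210 -1.1903 -5.5941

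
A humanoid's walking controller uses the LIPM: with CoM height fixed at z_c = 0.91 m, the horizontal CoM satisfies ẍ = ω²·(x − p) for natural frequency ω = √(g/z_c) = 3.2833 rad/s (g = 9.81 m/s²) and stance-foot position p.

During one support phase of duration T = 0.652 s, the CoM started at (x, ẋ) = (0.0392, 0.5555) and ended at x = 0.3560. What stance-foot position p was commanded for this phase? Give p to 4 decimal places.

p = 0.1578

ωT = 3.2833·0.652 = 2.140712; cosh(ωT) = 4.311530, sinh(ωT) = 4.193958
x(T) = p + (x₀−p)·cosh(ωT) + (ẋ₀/ω)·sinh(ωT) ⇒ p·(1 − cosh) = x(T) − x₀·cosh − (ẋ₀/ω)·sinh
numerator   = 0.3560 − (0.0392)·4.311530 − (0.5555/3.2833)·4.193958 = -0.522586
denominator = 1 − 4.311530 = -3.311530
p = -0.522586 / -3.311530 = 0.1578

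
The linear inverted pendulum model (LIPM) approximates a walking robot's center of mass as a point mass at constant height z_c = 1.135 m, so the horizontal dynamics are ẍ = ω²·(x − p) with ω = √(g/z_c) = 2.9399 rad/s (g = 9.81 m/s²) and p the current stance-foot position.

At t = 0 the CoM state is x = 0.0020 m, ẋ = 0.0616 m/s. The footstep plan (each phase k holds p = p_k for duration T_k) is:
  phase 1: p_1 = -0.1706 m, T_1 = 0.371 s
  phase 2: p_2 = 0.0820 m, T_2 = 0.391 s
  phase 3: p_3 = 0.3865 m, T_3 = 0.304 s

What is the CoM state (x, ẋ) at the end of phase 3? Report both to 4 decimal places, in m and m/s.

phase 1: p=-0.1706, T=0.371, ωT=1.090703, cosh=1.656173, sinh=1.320193; start (x,ẋ)=(0.002000, 0.061600) → end (x,ẋ)=(0.142918, 0.771921)
phase 2: p=0.0820, T=0.391, ωT=1.149501, cosh=1.736706, sinh=1.419911; start (x,ẋ)=(0.142918, 0.771921) → end (x,ẋ)=(0.560618, 1.594894)
phase 3: p=0.3865, T=0.304, ωT=0.893730, cosh=1.426678, sinh=1.017551; start (x,ẋ)=(0.560618, 1.594894) → end (x,ẋ)=(1.186931, 2.796274)

x = 1.1869, ẋ = 2.7963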